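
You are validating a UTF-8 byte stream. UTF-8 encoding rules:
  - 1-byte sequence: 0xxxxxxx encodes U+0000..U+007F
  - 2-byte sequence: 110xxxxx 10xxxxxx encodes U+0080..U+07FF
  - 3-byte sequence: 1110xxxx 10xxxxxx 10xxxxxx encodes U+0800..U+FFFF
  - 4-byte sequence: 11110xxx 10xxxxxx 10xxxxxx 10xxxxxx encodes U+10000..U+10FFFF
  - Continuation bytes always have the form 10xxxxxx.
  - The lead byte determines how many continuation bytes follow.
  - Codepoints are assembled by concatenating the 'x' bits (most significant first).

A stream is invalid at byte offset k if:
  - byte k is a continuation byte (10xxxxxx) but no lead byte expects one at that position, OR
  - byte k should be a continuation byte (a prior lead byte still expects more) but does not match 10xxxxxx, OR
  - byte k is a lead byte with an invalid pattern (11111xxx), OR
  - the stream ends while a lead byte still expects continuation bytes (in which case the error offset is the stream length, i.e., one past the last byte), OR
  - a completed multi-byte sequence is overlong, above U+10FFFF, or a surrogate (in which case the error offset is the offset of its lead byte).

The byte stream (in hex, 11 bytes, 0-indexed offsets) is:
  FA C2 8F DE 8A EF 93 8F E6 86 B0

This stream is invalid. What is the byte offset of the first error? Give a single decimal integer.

Answer: 0

Derivation:
Byte[0]=FA: INVALID lead byte (not 0xxx/110x/1110/11110)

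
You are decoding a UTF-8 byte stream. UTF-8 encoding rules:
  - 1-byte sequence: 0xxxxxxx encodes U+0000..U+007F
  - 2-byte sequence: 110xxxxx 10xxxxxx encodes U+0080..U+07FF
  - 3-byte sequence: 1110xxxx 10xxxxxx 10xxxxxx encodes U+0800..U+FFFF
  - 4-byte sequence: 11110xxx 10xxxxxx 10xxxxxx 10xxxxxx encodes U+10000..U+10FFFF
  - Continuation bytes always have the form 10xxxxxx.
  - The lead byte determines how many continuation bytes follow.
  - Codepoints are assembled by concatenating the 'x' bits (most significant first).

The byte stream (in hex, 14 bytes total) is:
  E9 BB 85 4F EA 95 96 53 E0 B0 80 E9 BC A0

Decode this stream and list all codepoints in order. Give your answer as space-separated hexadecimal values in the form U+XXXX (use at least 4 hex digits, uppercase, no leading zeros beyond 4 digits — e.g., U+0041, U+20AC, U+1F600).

Byte[0]=E9: 3-byte lead, need 2 cont bytes. acc=0x9
Byte[1]=BB: continuation. acc=(acc<<6)|0x3B=0x27B
Byte[2]=85: continuation. acc=(acc<<6)|0x05=0x9EC5
Completed: cp=U+9EC5 (starts at byte 0)
Byte[3]=4F: 1-byte ASCII. cp=U+004F
Byte[4]=EA: 3-byte lead, need 2 cont bytes. acc=0xA
Byte[5]=95: continuation. acc=(acc<<6)|0x15=0x295
Byte[6]=96: continuation. acc=(acc<<6)|0x16=0xA556
Completed: cp=U+A556 (starts at byte 4)
Byte[7]=53: 1-byte ASCII. cp=U+0053
Byte[8]=E0: 3-byte lead, need 2 cont bytes. acc=0x0
Byte[9]=B0: continuation. acc=(acc<<6)|0x30=0x30
Byte[10]=80: continuation. acc=(acc<<6)|0x00=0xC00
Completed: cp=U+0C00 (starts at byte 8)
Byte[11]=E9: 3-byte lead, need 2 cont bytes. acc=0x9
Byte[12]=BC: continuation. acc=(acc<<6)|0x3C=0x27C
Byte[13]=A0: continuation. acc=(acc<<6)|0x20=0x9F20
Completed: cp=U+9F20 (starts at byte 11)

Answer: U+9EC5 U+004F U+A556 U+0053 U+0C00 U+9F20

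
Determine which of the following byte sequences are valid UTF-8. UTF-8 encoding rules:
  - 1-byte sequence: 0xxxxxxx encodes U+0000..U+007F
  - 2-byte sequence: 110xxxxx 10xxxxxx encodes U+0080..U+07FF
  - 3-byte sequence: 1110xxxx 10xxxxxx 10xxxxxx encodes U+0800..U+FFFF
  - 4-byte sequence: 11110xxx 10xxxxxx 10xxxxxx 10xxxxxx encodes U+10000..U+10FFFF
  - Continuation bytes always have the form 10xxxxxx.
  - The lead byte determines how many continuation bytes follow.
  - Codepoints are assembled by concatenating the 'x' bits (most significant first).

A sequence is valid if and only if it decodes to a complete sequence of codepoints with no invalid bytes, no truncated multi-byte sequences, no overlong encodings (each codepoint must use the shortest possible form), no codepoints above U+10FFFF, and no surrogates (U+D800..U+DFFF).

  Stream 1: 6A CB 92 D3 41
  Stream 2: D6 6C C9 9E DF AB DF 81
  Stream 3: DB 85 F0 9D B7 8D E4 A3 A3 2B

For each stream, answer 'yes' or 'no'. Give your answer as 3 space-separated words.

Stream 1: error at byte offset 4. INVALID
Stream 2: error at byte offset 1. INVALID
Stream 3: decodes cleanly. VALID

Answer: no no yes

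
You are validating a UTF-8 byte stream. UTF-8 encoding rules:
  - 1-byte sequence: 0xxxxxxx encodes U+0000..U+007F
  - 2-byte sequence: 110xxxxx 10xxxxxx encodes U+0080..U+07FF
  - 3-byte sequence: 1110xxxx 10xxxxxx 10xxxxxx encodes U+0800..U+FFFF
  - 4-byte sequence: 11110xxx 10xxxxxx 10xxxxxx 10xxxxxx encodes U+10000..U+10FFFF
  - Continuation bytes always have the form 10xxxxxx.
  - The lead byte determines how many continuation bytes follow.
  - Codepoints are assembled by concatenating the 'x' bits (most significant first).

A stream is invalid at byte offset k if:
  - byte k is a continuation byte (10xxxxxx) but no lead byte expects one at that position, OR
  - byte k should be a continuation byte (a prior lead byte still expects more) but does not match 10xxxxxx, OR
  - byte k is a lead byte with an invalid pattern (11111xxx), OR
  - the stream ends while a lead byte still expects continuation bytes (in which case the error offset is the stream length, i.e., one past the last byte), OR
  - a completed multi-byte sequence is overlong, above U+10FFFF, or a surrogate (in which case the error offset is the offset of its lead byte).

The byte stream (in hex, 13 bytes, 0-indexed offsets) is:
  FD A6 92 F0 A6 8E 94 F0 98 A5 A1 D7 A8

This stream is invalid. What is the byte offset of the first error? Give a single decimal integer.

Answer: 0

Derivation:
Byte[0]=FD: INVALID lead byte (not 0xxx/110x/1110/11110)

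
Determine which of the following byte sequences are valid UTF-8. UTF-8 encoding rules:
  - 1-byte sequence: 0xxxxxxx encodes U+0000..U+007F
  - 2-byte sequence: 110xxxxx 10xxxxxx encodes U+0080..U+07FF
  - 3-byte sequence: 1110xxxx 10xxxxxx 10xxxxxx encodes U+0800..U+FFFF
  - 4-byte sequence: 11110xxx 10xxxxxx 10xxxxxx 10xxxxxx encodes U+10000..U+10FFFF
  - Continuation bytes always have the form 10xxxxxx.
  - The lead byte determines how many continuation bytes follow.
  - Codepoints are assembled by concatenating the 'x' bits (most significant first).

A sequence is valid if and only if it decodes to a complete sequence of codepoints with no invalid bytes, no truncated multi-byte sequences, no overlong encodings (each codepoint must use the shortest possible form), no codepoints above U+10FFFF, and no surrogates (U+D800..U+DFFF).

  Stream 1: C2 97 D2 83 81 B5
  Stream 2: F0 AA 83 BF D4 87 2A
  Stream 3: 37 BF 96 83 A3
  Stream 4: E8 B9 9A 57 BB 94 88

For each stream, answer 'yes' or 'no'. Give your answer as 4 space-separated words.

Stream 1: error at byte offset 4. INVALID
Stream 2: decodes cleanly. VALID
Stream 3: error at byte offset 1. INVALID
Stream 4: error at byte offset 4. INVALID

Answer: no yes no no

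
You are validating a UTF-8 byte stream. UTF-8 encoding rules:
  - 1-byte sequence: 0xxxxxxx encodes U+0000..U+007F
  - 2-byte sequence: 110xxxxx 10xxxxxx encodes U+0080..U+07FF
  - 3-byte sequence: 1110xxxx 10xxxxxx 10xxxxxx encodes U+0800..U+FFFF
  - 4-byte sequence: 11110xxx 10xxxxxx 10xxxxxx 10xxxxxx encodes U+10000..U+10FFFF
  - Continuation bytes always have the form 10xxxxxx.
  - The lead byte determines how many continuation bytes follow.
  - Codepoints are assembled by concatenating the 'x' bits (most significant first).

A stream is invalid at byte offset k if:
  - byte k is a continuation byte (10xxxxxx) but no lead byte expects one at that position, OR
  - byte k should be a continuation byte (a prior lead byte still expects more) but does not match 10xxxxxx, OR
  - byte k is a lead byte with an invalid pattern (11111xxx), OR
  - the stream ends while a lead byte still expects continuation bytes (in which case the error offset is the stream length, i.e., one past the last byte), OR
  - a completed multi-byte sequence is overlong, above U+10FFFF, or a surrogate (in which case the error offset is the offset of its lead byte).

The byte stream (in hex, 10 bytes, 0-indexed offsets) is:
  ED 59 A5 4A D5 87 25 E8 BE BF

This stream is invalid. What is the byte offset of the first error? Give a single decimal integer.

Answer: 1

Derivation:
Byte[0]=ED: 3-byte lead, need 2 cont bytes. acc=0xD
Byte[1]=59: expected 10xxxxxx continuation. INVALID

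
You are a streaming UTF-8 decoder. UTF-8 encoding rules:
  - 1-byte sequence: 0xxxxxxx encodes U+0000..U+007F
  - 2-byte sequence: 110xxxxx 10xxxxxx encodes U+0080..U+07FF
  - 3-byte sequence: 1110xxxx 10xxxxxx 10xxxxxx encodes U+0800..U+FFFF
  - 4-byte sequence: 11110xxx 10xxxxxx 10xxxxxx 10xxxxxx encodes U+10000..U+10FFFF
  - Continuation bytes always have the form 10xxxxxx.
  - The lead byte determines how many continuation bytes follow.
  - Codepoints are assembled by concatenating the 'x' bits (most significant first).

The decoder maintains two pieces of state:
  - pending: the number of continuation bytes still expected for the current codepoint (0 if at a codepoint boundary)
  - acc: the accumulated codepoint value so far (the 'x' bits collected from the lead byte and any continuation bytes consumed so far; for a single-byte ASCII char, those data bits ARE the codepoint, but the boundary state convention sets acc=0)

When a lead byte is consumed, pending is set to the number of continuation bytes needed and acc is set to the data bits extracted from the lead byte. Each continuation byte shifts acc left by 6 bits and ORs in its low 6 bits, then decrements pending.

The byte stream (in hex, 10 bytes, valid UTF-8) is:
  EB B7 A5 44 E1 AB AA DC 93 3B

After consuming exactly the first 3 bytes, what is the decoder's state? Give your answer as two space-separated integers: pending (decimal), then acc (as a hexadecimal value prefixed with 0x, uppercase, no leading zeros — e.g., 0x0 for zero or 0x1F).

Byte[0]=EB: 3-byte lead. pending=2, acc=0xB
Byte[1]=B7: continuation. acc=(acc<<6)|0x37=0x2F7, pending=1
Byte[2]=A5: continuation. acc=(acc<<6)|0x25=0xBDE5, pending=0

Answer: 0 0xBDE5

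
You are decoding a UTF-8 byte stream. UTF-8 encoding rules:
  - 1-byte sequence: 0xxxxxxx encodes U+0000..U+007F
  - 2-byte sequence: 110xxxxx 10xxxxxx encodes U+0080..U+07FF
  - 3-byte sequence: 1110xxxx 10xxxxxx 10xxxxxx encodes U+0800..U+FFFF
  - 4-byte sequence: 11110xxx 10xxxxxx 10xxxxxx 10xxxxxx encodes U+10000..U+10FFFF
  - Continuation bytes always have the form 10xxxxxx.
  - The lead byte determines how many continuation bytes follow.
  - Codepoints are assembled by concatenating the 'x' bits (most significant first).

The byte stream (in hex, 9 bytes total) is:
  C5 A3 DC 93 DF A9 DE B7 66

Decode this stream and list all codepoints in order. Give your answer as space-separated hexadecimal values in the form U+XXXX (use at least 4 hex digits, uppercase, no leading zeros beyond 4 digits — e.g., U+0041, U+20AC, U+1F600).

Byte[0]=C5: 2-byte lead, need 1 cont bytes. acc=0x5
Byte[1]=A3: continuation. acc=(acc<<6)|0x23=0x163
Completed: cp=U+0163 (starts at byte 0)
Byte[2]=DC: 2-byte lead, need 1 cont bytes. acc=0x1C
Byte[3]=93: continuation. acc=(acc<<6)|0x13=0x713
Completed: cp=U+0713 (starts at byte 2)
Byte[4]=DF: 2-byte lead, need 1 cont bytes. acc=0x1F
Byte[5]=A9: continuation. acc=(acc<<6)|0x29=0x7E9
Completed: cp=U+07E9 (starts at byte 4)
Byte[6]=DE: 2-byte lead, need 1 cont bytes. acc=0x1E
Byte[7]=B7: continuation. acc=(acc<<6)|0x37=0x7B7
Completed: cp=U+07B7 (starts at byte 6)
Byte[8]=66: 1-byte ASCII. cp=U+0066

Answer: U+0163 U+0713 U+07E9 U+07B7 U+0066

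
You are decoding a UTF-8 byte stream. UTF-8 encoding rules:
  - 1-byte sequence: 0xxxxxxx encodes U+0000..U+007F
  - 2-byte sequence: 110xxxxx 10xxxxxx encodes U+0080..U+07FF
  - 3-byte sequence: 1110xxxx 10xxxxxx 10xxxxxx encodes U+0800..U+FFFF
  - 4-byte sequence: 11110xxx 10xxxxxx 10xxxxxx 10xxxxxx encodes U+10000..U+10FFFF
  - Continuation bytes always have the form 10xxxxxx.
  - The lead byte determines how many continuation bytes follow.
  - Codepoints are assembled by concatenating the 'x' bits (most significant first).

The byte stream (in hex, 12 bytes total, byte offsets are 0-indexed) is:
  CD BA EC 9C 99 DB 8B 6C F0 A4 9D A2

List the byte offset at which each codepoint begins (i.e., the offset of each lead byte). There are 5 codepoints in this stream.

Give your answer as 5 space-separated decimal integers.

Byte[0]=CD: 2-byte lead, need 1 cont bytes. acc=0xD
Byte[1]=BA: continuation. acc=(acc<<6)|0x3A=0x37A
Completed: cp=U+037A (starts at byte 0)
Byte[2]=EC: 3-byte lead, need 2 cont bytes. acc=0xC
Byte[3]=9C: continuation. acc=(acc<<6)|0x1C=0x31C
Byte[4]=99: continuation. acc=(acc<<6)|0x19=0xC719
Completed: cp=U+C719 (starts at byte 2)
Byte[5]=DB: 2-byte lead, need 1 cont bytes. acc=0x1B
Byte[6]=8B: continuation. acc=(acc<<6)|0x0B=0x6CB
Completed: cp=U+06CB (starts at byte 5)
Byte[7]=6C: 1-byte ASCII. cp=U+006C
Byte[8]=F0: 4-byte lead, need 3 cont bytes. acc=0x0
Byte[9]=A4: continuation. acc=(acc<<6)|0x24=0x24
Byte[10]=9D: continuation. acc=(acc<<6)|0x1D=0x91D
Byte[11]=A2: continuation. acc=(acc<<6)|0x22=0x24762
Completed: cp=U+24762 (starts at byte 8)

Answer: 0 2 5 7 8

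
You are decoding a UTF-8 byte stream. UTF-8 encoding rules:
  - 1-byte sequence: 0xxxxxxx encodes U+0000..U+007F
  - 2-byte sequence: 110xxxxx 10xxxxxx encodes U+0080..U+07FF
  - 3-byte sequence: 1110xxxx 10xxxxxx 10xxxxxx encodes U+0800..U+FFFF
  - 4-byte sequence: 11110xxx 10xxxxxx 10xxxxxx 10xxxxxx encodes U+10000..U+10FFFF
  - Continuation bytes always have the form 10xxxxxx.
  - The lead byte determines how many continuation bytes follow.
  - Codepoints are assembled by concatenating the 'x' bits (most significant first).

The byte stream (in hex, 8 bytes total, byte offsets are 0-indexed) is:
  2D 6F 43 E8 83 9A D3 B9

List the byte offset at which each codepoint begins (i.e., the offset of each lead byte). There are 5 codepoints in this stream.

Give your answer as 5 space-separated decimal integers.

Byte[0]=2D: 1-byte ASCII. cp=U+002D
Byte[1]=6F: 1-byte ASCII. cp=U+006F
Byte[2]=43: 1-byte ASCII. cp=U+0043
Byte[3]=E8: 3-byte lead, need 2 cont bytes. acc=0x8
Byte[4]=83: continuation. acc=(acc<<6)|0x03=0x203
Byte[5]=9A: continuation. acc=(acc<<6)|0x1A=0x80DA
Completed: cp=U+80DA (starts at byte 3)
Byte[6]=D3: 2-byte lead, need 1 cont bytes. acc=0x13
Byte[7]=B9: continuation. acc=(acc<<6)|0x39=0x4F9
Completed: cp=U+04F9 (starts at byte 6)

Answer: 0 1 2 3 6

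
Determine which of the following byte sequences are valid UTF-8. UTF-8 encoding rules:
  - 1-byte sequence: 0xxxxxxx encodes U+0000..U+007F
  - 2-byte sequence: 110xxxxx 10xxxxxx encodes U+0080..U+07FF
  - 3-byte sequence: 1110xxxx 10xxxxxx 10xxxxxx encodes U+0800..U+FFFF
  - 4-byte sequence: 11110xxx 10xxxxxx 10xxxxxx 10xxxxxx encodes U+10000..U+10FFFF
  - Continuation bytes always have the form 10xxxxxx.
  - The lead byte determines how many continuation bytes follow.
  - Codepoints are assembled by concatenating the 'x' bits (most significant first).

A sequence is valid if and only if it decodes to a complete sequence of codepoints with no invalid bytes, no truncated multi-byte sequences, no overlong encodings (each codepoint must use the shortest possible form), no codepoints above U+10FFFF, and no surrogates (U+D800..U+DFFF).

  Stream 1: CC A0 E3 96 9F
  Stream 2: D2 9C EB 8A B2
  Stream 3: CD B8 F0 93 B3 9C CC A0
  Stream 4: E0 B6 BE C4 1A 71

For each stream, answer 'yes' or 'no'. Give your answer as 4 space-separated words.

Stream 1: decodes cleanly. VALID
Stream 2: decodes cleanly. VALID
Stream 3: decodes cleanly. VALID
Stream 4: error at byte offset 4. INVALID

Answer: yes yes yes no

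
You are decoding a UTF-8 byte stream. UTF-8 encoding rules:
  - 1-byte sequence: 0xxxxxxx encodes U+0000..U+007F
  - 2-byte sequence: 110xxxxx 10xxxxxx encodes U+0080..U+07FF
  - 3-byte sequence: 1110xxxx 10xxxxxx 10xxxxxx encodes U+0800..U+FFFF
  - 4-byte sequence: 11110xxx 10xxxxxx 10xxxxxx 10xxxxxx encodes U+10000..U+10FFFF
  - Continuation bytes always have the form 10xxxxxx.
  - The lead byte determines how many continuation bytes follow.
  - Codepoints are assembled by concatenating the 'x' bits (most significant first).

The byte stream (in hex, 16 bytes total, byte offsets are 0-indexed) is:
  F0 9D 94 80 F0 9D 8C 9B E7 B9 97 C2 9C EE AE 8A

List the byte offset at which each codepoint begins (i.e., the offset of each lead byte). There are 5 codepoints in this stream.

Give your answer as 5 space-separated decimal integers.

Answer: 0 4 8 11 13

Derivation:
Byte[0]=F0: 4-byte lead, need 3 cont bytes. acc=0x0
Byte[1]=9D: continuation. acc=(acc<<6)|0x1D=0x1D
Byte[2]=94: continuation. acc=(acc<<6)|0x14=0x754
Byte[3]=80: continuation. acc=(acc<<6)|0x00=0x1D500
Completed: cp=U+1D500 (starts at byte 0)
Byte[4]=F0: 4-byte lead, need 3 cont bytes. acc=0x0
Byte[5]=9D: continuation. acc=(acc<<6)|0x1D=0x1D
Byte[6]=8C: continuation. acc=(acc<<6)|0x0C=0x74C
Byte[7]=9B: continuation. acc=(acc<<6)|0x1B=0x1D31B
Completed: cp=U+1D31B (starts at byte 4)
Byte[8]=E7: 3-byte lead, need 2 cont bytes. acc=0x7
Byte[9]=B9: continuation. acc=(acc<<6)|0x39=0x1F9
Byte[10]=97: continuation. acc=(acc<<6)|0x17=0x7E57
Completed: cp=U+7E57 (starts at byte 8)
Byte[11]=C2: 2-byte lead, need 1 cont bytes. acc=0x2
Byte[12]=9C: continuation. acc=(acc<<6)|0x1C=0x9C
Completed: cp=U+009C (starts at byte 11)
Byte[13]=EE: 3-byte lead, need 2 cont bytes. acc=0xE
Byte[14]=AE: continuation. acc=(acc<<6)|0x2E=0x3AE
Byte[15]=8A: continuation. acc=(acc<<6)|0x0A=0xEB8A
Completed: cp=U+EB8A (starts at byte 13)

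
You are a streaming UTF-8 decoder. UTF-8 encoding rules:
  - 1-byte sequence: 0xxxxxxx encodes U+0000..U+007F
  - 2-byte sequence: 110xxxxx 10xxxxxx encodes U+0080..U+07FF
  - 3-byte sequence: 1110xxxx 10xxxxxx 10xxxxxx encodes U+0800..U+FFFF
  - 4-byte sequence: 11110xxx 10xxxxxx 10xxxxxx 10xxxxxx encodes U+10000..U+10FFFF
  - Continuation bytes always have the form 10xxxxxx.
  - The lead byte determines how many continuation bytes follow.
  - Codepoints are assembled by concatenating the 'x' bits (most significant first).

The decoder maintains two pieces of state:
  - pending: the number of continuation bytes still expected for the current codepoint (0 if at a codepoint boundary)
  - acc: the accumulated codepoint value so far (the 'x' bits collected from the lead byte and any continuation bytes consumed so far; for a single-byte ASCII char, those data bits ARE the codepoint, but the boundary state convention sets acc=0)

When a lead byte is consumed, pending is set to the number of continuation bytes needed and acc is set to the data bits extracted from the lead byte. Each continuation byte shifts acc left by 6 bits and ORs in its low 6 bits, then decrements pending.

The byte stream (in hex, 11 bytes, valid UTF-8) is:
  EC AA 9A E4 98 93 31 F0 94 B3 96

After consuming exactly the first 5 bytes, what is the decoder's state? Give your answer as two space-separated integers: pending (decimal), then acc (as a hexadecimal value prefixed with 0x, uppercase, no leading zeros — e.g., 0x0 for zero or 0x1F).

Byte[0]=EC: 3-byte lead. pending=2, acc=0xC
Byte[1]=AA: continuation. acc=(acc<<6)|0x2A=0x32A, pending=1
Byte[2]=9A: continuation. acc=(acc<<6)|0x1A=0xCA9A, pending=0
Byte[3]=E4: 3-byte lead. pending=2, acc=0x4
Byte[4]=98: continuation. acc=(acc<<6)|0x18=0x118, pending=1

Answer: 1 0x118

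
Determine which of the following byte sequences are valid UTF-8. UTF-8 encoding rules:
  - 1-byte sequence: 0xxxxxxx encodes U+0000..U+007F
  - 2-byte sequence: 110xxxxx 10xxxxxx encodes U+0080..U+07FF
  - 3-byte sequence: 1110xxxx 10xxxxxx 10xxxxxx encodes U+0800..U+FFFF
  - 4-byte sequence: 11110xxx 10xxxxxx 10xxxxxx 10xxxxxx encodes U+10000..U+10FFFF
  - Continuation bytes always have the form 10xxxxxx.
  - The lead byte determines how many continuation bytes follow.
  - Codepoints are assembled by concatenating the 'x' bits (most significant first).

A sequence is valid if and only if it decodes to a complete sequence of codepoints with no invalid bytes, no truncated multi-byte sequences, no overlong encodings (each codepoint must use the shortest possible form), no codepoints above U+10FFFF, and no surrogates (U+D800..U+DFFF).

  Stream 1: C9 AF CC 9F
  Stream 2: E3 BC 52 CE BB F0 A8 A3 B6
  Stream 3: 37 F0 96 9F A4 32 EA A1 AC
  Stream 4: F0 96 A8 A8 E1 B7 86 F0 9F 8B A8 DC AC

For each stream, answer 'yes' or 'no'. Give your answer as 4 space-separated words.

Stream 1: decodes cleanly. VALID
Stream 2: error at byte offset 2. INVALID
Stream 3: decodes cleanly. VALID
Stream 4: decodes cleanly. VALID

Answer: yes no yes yes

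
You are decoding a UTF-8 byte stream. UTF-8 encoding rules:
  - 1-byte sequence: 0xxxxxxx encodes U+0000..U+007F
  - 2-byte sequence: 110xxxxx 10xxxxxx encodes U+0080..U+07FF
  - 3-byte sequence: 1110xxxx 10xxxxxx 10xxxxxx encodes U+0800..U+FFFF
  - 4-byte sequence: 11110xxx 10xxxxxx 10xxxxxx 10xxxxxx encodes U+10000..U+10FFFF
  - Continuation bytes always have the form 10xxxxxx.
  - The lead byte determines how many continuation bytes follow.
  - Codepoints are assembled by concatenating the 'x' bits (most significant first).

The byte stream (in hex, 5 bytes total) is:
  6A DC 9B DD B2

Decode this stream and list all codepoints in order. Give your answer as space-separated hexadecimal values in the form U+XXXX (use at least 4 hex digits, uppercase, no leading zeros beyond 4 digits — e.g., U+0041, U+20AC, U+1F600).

Byte[0]=6A: 1-byte ASCII. cp=U+006A
Byte[1]=DC: 2-byte lead, need 1 cont bytes. acc=0x1C
Byte[2]=9B: continuation. acc=(acc<<6)|0x1B=0x71B
Completed: cp=U+071B (starts at byte 1)
Byte[3]=DD: 2-byte lead, need 1 cont bytes. acc=0x1D
Byte[4]=B2: continuation. acc=(acc<<6)|0x32=0x772
Completed: cp=U+0772 (starts at byte 3)

Answer: U+006A U+071B U+0772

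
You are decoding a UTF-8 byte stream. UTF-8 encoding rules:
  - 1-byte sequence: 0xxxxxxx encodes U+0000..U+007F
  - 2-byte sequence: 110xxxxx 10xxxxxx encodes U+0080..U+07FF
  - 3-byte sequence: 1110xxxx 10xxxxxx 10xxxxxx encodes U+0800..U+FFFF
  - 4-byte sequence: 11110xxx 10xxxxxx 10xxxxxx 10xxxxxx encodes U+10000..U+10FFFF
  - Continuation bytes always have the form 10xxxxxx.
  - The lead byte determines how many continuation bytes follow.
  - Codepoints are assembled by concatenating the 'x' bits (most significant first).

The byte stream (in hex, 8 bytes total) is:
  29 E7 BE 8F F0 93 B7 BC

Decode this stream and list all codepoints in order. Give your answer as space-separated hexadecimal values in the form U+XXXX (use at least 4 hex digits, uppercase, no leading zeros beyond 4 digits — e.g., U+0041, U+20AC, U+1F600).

Byte[0]=29: 1-byte ASCII. cp=U+0029
Byte[1]=E7: 3-byte lead, need 2 cont bytes. acc=0x7
Byte[2]=BE: continuation. acc=(acc<<6)|0x3E=0x1FE
Byte[3]=8F: continuation. acc=(acc<<6)|0x0F=0x7F8F
Completed: cp=U+7F8F (starts at byte 1)
Byte[4]=F0: 4-byte lead, need 3 cont bytes. acc=0x0
Byte[5]=93: continuation. acc=(acc<<6)|0x13=0x13
Byte[6]=B7: continuation. acc=(acc<<6)|0x37=0x4F7
Byte[7]=BC: continuation. acc=(acc<<6)|0x3C=0x13DFC
Completed: cp=U+13DFC (starts at byte 4)

Answer: U+0029 U+7F8F U+13DFC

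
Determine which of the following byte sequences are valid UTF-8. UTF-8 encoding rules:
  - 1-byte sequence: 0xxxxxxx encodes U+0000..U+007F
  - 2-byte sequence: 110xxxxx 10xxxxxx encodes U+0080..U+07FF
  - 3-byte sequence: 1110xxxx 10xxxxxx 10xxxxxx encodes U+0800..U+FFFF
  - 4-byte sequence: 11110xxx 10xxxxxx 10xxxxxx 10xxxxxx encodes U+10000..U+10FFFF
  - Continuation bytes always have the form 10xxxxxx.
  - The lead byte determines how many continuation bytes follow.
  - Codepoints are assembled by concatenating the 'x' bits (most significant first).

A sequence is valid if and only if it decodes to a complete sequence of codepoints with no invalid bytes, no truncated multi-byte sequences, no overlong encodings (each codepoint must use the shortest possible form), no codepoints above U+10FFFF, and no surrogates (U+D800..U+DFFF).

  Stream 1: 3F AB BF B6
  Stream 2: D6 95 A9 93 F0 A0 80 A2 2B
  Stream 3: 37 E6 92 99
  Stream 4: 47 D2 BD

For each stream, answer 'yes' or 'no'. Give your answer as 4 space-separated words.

Answer: no no yes yes

Derivation:
Stream 1: error at byte offset 1. INVALID
Stream 2: error at byte offset 2. INVALID
Stream 3: decodes cleanly. VALID
Stream 4: decodes cleanly. VALID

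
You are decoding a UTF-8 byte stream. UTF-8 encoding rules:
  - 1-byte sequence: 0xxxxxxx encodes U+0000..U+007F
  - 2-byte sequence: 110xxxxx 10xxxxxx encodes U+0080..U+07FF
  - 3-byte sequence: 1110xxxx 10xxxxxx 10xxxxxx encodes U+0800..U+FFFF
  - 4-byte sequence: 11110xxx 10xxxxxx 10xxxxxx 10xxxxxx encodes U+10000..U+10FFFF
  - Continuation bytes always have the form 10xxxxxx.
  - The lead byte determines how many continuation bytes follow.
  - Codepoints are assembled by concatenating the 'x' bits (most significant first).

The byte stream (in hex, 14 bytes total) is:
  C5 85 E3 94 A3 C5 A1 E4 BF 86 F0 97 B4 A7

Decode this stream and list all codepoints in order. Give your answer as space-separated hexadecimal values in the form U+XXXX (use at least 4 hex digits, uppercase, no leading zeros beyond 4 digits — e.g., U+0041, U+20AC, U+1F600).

Answer: U+0145 U+3523 U+0161 U+4FC6 U+17D27

Derivation:
Byte[0]=C5: 2-byte lead, need 1 cont bytes. acc=0x5
Byte[1]=85: continuation. acc=(acc<<6)|0x05=0x145
Completed: cp=U+0145 (starts at byte 0)
Byte[2]=E3: 3-byte lead, need 2 cont bytes. acc=0x3
Byte[3]=94: continuation. acc=(acc<<6)|0x14=0xD4
Byte[4]=A3: continuation. acc=(acc<<6)|0x23=0x3523
Completed: cp=U+3523 (starts at byte 2)
Byte[5]=C5: 2-byte lead, need 1 cont bytes. acc=0x5
Byte[6]=A1: continuation. acc=(acc<<6)|0x21=0x161
Completed: cp=U+0161 (starts at byte 5)
Byte[7]=E4: 3-byte lead, need 2 cont bytes. acc=0x4
Byte[8]=BF: continuation. acc=(acc<<6)|0x3F=0x13F
Byte[9]=86: continuation. acc=(acc<<6)|0x06=0x4FC6
Completed: cp=U+4FC6 (starts at byte 7)
Byte[10]=F0: 4-byte lead, need 3 cont bytes. acc=0x0
Byte[11]=97: continuation. acc=(acc<<6)|0x17=0x17
Byte[12]=B4: continuation. acc=(acc<<6)|0x34=0x5F4
Byte[13]=A7: continuation. acc=(acc<<6)|0x27=0x17D27
Completed: cp=U+17D27 (starts at byte 10)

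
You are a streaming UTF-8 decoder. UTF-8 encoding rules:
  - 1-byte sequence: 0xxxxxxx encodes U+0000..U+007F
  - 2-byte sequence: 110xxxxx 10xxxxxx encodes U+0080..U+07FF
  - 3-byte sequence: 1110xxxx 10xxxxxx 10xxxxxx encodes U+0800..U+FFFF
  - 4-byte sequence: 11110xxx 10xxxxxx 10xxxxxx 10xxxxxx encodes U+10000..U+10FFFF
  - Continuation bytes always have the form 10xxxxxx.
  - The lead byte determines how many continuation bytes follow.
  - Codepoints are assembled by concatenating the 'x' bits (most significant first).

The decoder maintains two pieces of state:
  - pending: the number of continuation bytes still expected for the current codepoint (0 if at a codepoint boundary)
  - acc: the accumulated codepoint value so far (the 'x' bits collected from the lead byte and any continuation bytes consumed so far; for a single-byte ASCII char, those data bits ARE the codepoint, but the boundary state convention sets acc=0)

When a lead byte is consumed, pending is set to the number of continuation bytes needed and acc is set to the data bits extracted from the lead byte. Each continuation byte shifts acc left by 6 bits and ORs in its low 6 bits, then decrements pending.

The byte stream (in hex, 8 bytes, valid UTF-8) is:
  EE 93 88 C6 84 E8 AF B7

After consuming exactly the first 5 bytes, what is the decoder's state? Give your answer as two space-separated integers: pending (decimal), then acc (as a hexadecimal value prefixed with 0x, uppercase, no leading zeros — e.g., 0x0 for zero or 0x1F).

Byte[0]=EE: 3-byte lead. pending=2, acc=0xE
Byte[1]=93: continuation. acc=(acc<<6)|0x13=0x393, pending=1
Byte[2]=88: continuation. acc=(acc<<6)|0x08=0xE4C8, pending=0
Byte[3]=C6: 2-byte lead. pending=1, acc=0x6
Byte[4]=84: continuation. acc=(acc<<6)|0x04=0x184, pending=0

Answer: 0 0x184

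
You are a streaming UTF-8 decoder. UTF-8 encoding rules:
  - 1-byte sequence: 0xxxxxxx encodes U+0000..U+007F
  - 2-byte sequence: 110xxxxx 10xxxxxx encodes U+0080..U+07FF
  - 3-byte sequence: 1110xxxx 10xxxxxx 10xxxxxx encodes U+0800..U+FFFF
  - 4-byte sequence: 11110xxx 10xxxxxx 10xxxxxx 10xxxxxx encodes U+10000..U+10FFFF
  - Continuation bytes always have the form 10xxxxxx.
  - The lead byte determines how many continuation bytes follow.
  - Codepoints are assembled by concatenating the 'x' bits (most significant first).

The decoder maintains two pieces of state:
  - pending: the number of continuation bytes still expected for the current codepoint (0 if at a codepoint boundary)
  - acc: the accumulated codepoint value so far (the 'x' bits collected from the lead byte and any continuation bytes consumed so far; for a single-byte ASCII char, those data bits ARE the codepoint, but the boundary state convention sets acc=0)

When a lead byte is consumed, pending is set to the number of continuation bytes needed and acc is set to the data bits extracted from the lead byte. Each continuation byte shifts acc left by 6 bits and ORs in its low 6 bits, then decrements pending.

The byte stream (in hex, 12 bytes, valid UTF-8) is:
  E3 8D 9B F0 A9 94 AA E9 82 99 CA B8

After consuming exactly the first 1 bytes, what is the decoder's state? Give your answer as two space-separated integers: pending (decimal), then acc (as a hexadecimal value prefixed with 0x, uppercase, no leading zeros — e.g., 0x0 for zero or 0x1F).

Byte[0]=E3: 3-byte lead. pending=2, acc=0x3

Answer: 2 0x3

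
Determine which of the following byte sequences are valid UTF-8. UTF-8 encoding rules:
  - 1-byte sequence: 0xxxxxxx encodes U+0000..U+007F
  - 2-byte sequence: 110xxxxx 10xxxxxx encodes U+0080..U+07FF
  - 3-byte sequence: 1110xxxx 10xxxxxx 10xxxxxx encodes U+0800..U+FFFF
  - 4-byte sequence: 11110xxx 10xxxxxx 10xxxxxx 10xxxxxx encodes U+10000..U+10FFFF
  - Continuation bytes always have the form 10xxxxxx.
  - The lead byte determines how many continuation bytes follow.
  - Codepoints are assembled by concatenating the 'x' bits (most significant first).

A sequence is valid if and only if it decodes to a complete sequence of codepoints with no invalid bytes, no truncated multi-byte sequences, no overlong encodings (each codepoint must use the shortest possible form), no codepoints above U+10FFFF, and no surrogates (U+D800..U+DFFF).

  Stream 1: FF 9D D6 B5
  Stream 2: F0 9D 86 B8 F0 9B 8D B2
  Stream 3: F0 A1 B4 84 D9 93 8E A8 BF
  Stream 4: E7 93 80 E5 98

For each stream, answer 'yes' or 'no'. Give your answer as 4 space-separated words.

Answer: no yes no no

Derivation:
Stream 1: error at byte offset 0. INVALID
Stream 2: decodes cleanly. VALID
Stream 3: error at byte offset 6. INVALID
Stream 4: error at byte offset 5. INVALID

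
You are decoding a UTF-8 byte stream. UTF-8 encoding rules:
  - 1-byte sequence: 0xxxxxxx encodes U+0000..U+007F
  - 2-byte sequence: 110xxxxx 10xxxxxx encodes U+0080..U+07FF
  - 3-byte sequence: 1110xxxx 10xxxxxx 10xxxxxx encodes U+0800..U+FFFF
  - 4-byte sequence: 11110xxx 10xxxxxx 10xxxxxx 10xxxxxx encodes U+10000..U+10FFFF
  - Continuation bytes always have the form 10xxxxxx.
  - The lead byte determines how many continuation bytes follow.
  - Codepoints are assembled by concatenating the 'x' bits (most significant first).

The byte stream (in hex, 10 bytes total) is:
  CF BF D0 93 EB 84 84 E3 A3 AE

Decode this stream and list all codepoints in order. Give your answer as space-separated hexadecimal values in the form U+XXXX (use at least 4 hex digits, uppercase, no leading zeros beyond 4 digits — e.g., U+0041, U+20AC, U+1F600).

Answer: U+03FF U+0413 U+B104 U+38EE

Derivation:
Byte[0]=CF: 2-byte lead, need 1 cont bytes. acc=0xF
Byte[1]=BF: continuation. acc=(acc<<6)|0x3F=0x3FF
Completed: cp=U+03FF (starts at byte 0)
Byte[2]=D0: 2-byte lead, need 1 cont bytes. acc=0x10
Byte[3]=93: continuation. acc=(acc<<6)|0x13=0x413
Completed: cp=U+0413 (starts at byte 2)
Byte[4]=EB: 3-byte lead, need 2 cont bytes. acc=0xB
Byte[5]=84: continuation. acc=(acc<<6)|0x04=0x2C4
Byte[6]=84: continuation. acc=(acc<<6)|0x04=0xB104
Completed: cp=U+B104 (starts at byte 4)
Byte[7]=E3: 3-byte lead, need 2 cont bytes. acc=0x3
Byte[8]=A3: continuation. acc=(acc<<6)|0x23=0xE3
Byte[9]=AE: continuation. acc=(acc<<6)|0x2E=0x38EE
Completed: cp=U+38EE (starts at byte 7)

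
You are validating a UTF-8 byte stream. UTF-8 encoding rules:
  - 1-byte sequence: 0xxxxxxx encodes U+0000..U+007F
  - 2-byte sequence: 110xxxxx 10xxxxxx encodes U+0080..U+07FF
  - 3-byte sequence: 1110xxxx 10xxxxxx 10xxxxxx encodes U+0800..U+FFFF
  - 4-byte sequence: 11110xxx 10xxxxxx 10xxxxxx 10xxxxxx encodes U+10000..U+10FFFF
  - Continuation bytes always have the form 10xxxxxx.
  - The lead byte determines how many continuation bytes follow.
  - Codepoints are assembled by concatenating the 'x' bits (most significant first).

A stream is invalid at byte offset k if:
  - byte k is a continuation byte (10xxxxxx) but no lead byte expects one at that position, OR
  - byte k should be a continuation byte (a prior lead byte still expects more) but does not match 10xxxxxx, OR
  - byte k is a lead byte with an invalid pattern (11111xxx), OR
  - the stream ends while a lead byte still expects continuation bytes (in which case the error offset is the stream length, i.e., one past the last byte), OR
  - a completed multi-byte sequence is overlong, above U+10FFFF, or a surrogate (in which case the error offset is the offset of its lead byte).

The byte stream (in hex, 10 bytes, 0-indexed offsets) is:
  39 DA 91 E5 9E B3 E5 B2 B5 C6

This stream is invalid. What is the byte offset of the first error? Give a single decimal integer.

Byte[0]=39: 1-byte ASCII. cp=U+0039
Byte[1]=DA: 2-byte lead, need 1 cont bytes. acc=0x1A
Byte[2]=91: continuation. acc=(acc<<6)|0x11=0x691
Completed: cp=U+0691 (starts at byte 1)
Byte[3]=E5: 3-byte lead, need 2 cont bytes. acc=0x5
Byte[4]=9E: continuation. acc=(acc<<6)|0x1E=0x15E
Byte[5]=B3: continuation. acc=(acc<<6)|0x33=0x57B3
Completed: cp=U+57B3 (starts at byte 3)
Byte[6]=E5: 3-byte lead, need 2 cont bytes. acc=0x5
Byte[7]=B2: continuation. acc=(acc<<6)|0x32=0x172
Byte[8]=B5: continuation. acc=(acc<<6)|0x35=0x5CB5
Completed: cp=U+5CB5 (starts at byte 6)
Byte[9]=C6: 2-byte lead, need 1 cont bytes. acc=0x6
Byte[10]: stream ended, expected continuation. INVALID

Answer: 10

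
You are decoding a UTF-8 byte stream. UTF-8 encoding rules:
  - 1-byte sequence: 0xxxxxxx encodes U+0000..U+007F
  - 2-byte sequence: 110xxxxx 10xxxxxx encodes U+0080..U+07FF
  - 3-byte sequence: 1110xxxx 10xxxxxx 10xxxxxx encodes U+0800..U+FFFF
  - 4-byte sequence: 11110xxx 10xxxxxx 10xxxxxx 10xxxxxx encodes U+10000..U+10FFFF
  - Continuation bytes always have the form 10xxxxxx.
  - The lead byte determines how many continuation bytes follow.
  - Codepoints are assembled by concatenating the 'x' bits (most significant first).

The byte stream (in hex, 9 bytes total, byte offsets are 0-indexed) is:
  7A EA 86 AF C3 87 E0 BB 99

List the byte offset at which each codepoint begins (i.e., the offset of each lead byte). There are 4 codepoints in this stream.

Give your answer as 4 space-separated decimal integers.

Byte[0]=7A: 1-byte ASCII. cp=U+007A
Byte[1]=EA: 3-byte lead, need 2 cont bytes. acc=0xA
Byte[2]=86: continuation. acc=(acc<<6)|0x06=0x286
Byte[3]=AF: continuation. acc=(acc<<6)|0x2F=0xA1AF
Completed: cp=U+A1AF (starts at byte 1)
Byte[4]=C3: 2-byte lead, need 1 cont bytes. acc=0x3
Byte[5]=87: continuation. acc=(acc<<6)|0x07=0xC7
Completed: cp=U+00C7 (starts at byte 4)
Byte[6]=E0: 3-byte lead, need 2 cont bytes. acc=0x0
Byte[7]=BB: continuation. acc=(acc<<6)|0x3B=0x3B
Byte[8]=99: continuation. acc=(acc<<6)|0x19=0xED9
Completed: cp=U+0ED9 (starts at byte 6)

Answer: 0 1 4 6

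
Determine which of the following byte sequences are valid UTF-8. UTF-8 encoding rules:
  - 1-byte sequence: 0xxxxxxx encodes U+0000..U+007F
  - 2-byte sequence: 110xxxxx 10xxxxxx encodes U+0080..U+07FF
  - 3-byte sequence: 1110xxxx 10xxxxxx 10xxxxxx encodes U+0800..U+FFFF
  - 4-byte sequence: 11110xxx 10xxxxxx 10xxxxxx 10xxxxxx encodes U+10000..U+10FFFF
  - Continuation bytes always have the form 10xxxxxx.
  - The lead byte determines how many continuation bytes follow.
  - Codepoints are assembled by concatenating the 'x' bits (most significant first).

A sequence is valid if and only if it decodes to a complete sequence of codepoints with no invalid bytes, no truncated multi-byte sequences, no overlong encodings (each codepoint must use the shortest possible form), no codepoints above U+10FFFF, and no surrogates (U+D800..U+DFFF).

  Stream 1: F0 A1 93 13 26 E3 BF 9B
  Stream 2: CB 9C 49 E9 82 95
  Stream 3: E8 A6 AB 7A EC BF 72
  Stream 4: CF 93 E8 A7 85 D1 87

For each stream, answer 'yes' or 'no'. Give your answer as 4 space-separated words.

Answer: no yes no yes

Derivation:
Stream 1: error at byte offset 3. INVALID
Stream 2: decodes cleanly. VALID
Stream 3: error at byte offset 6. INVALID
Stream 4: decodes cleanly. VALID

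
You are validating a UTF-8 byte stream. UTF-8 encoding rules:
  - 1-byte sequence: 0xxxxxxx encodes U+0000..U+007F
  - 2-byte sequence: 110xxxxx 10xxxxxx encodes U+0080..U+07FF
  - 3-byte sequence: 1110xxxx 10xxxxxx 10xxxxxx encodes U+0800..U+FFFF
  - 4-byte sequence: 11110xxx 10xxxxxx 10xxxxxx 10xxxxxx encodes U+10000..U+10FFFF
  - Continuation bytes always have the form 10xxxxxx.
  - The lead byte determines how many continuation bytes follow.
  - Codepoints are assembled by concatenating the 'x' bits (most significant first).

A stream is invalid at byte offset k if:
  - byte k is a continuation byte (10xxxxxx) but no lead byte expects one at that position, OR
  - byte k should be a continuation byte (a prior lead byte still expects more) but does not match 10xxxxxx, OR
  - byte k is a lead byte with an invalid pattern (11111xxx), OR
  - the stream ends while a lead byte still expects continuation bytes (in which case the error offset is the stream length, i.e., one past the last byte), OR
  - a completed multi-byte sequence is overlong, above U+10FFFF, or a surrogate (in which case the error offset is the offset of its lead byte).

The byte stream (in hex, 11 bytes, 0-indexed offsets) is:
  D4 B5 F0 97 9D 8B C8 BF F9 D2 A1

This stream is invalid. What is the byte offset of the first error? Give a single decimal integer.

Byte[0]=D4: 2-byte lead, need 1 cont bytes. acc=0x14
Byte[1]=B5: continuation. acc=(acc<<6)|0x35=0x535
Completed: cp=U+0535 (starts at byte 0)
Byte[2]=F0: 4-byte lead, need 3 cont bytes. acc=0x0
Byte[3]=97: continuation. acc=(acc<<6)|0x17=0x17
Byte[4]=9D: continuation. acc=(acc<<6)|0x1D=0x5DD
Byte[5]=8B: continuation. acc=(acc<<6)|0x0B=0x1774B
Completed: cp=U+1774B (starts at byte 2)
Byte[6]=C8: 2-byte lead, need 1 cont bytes. acc=0x8
Byte[7]=BF: continuation. acc=(acc<<6)|0x3F=0x23F
Completed: cp=U+023F (starts at byte 6)
Byte[8]=F9: INVALID lead byte (not 0xxx/110x/1110/11110)

Answer: 8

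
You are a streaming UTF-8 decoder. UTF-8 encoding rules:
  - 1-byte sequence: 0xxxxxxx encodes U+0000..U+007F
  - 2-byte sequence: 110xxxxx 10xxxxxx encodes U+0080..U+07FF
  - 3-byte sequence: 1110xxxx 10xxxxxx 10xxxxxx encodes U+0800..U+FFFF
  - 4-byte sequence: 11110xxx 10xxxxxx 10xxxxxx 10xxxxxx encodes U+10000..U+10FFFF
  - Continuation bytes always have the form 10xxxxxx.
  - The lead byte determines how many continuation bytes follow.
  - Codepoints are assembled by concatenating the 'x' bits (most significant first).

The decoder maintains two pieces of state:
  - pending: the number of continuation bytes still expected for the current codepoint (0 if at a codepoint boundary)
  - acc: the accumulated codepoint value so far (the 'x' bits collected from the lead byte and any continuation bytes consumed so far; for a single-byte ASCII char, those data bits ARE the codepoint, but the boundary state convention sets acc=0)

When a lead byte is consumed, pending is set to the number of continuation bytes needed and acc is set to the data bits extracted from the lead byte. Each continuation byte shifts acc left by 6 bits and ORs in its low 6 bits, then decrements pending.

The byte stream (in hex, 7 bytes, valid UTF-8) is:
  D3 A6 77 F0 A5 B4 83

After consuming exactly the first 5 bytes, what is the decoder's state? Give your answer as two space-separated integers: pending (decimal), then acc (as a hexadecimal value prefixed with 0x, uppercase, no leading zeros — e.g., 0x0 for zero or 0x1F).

Answer: 2 0x25

Derivation:
Byte[0]=D3: 2-byte lead. pending=1, acc=0x13
Byte[1]=A6: continuation. acc=(acc<<6)|0x26=0x4E6, pending=0
Byte[2]=77: 1-byte. pending=0, acc=0x0
Byte[3]=F0: 4-byte lead. pending=3, acc=0x0
Byte[4]=A5: continuation. acc=(acc<<6)|0x25=0x25, pending=2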